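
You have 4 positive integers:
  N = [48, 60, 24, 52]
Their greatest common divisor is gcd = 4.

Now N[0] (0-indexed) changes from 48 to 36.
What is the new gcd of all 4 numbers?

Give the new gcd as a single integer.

Answer: 4

Derivation:
Numbers: [48, 60, 24, 52], gcd = 4
Change: index 0, 48 -> 36
gcd of the OTHER numbers (without index 0): gcd([60, 24, 52]) = 4
New gcd = gcd(g_others, new_val) = gcd(4, 36) = 4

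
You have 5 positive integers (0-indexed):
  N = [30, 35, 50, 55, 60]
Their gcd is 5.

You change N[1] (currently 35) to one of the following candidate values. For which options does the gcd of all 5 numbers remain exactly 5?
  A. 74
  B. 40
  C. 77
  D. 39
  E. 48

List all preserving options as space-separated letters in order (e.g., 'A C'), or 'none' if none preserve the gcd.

Old gcd = 5; gcd of others (without N[1]) = 5
New gcd for candidate v: gcd(5, v). Preserves old gcd iff gcd(5, v) = 5.
  Option A: v=74, gcd(5,74)=1 -> changes
  Option B: v=40, gcd(5,40)=5 -> preserves
  Option C: v=77, gcd(5,77)=1 -> changes
  Option D: v=39, gcd(5,39)=1 -> changes
  Option E: v=48, gcd(5,48)=1 -> changes

Answer: B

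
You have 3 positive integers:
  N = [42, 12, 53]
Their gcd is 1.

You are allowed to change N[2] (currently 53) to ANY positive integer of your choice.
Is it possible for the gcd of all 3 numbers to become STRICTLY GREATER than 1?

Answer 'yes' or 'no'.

Current gcd = 1
gcd of all OTHER numbers (without N[2]=53): gcd([42, 12]) = 6
The new gcd after any change is gcd(6, new_value).
This can be at most 6.
Since 6 > old gcd 1, the gcd CAN increase (e.g., set N[2] = 6).

Answer: yes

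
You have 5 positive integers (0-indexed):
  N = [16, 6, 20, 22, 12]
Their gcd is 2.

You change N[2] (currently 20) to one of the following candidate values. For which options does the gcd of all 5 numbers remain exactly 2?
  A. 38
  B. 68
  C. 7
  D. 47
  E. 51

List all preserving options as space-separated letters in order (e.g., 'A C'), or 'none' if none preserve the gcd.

Answer: A B

Derivation:
Old gcd = 2; gcd of others (without N[2]) = 2
New gcd for candidate v: gcd(2, v). Preserves old gcd iff gcd(2, v) = 2.
  Option A: v=38, gcd(2,38)=2 -> preserves
  Option B: v=68, gcd(2,68)=2 -> preserves
  Option C: v=7, gcd(2,7)=1 -> changes
  Option D: v=47, gcd(2,47)=1 -> changes
  Option E: v=51, gcd(2,51)=1 -> changes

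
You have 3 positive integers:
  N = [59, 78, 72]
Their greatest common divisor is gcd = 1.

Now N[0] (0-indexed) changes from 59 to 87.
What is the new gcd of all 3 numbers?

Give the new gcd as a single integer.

Numbers: [59, 78, 72], gcd = 1
Change: index 0, 59 -> 87
gcd of the OTHER numbers (without index 0): gcd([78, 72]) = 6
New gcd = gcd(g_others, new_val) = gcd(6, 87) = 3

Answer: 3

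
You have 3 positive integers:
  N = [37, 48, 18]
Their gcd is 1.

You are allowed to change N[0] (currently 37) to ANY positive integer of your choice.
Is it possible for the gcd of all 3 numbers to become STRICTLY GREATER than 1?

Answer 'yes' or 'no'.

Current gcd = 1
gcd of all OTHER numbers (without N[0]=37): gcd([48, 18]) = 6
The new gcd after any change is gcd(6, new_value).
This can be at most 6.
Since 6 > old gcd 1, the gcd CAN increase (e.g., set N[0] = 6).

Answer: yes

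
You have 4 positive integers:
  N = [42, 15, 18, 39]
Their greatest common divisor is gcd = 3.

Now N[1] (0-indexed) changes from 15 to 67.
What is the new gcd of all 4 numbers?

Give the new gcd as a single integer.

Numbers: [42, 15, 18, 39], gcd = 3
Change: index 1, 15 -> 67
gcd of the OTHER numbers (without index 1): gcd([42, 18, 39]) = 3
New gcd = gcd(g_others, new_val) = gcd(3, 67) = 1

Answer: 1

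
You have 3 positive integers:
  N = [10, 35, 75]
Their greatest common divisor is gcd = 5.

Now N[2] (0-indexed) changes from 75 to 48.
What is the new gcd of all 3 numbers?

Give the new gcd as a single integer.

Answer: 1

Derivation:
Numbers: [10, 35, 75], gcd = 5
Change: index 2, 75 -> 48
gcd of the OTHER numbers (without index 2): gcd([10, 35]) = 5
New gcd = gcd(g_others, new_val) = gcd(5, 48) = 1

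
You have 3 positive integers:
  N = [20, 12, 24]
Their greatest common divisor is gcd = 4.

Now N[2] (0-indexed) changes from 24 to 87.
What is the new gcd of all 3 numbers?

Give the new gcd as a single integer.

Answer: 1

Derivation:
Numbers: [20, 12, 24], gcd = 4
Change: index 2, 24 -> 87
gcd of the OTHER numbers (without index 2): gcd([20, 12]) = 4
New gcd = gcd(g_others, new_val) = gcd(4, 87) = 1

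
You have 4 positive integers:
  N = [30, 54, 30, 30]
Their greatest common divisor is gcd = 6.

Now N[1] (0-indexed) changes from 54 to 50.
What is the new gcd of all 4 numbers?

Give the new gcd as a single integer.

Numbers: [30, 54, 30, 30], gcd = 6
Change: index 1, 54 -> 50
gcd of the OTHER numbers (without index 1): gcd([30, 30, 30]) = 30
New gcd = gcd(g_others, new_val) = gcd(30, 50) = 10

Answer: 10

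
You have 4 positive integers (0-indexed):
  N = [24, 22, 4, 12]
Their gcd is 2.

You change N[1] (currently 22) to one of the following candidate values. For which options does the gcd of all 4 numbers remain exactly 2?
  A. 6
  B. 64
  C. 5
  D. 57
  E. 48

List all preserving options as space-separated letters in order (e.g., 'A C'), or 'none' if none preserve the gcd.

Old gcd = 2; gcd of others (without N[1]) = 4
New gcd for candidate v: gcd(4, v). Preserves old gcd iff gcd(4, v) = 2.
  Option A: v=6, gcd(4,6)=2 -> preserves
  Option B: v=64, gcd(4,64)=4 -> changes
  Option C: v=5, gcd(4,5)=1 -> changes
  Option D: v=57, gcd(4,57)=1 -> changes
  Option E: v=48, gcd(4,48)=4 -> changes

Answer: A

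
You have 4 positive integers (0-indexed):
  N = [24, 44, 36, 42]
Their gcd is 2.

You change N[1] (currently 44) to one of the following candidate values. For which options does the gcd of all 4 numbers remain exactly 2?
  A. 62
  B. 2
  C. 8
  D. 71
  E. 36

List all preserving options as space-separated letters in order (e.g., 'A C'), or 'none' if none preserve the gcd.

Old gcd = 2; gcd of others (without N[1]) = 6
New gcd for candidate v: gcd(6, v). Preserves old gcd iff gcd(6, v) = 2.
  Option A: v=62, gcd(6,62)=2 -> preserves
  Option B: v=2, gcd(6,2)=2 -> preserves
  Option C: v=8, gcd(6,8)=2 -> preserves
  Option D: v=71, gcd(6,71)=1 -> changes
  Option E: v=36, gcd(6,36)=6 -> changes

Answer: A B C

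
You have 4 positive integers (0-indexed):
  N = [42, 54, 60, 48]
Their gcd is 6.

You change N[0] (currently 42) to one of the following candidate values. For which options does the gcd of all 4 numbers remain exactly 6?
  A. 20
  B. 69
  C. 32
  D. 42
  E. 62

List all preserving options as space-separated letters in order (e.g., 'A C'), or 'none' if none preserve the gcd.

Answer: D

Derivation:
Old gcd = 6; gcd of others (without N[0]) = 6
New gcd for candidate v: gcd(6, v). Preserves old gcd iff gcd(6, v) = 6.
  Option A: v=20, gcd(6,20)=2 -> changes
  Option B: v=69, gcd(6,69)=3 -> changes
  Option C: v=32, gcd(6,32)=2 -> changes
  Option D: v=42, gcd(6,42)=6 -> preserves
  Option E: v=62, gcd(6,62)=2 -> changes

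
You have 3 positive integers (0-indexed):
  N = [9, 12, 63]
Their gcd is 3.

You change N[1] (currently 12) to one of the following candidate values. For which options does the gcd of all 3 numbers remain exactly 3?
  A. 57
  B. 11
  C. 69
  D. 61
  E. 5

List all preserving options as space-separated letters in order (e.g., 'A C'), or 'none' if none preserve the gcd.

Old gcd = 3; gcd of others (without N[1]) = 9
New gcd for candidate v: gcd(9, v). Preserves old gcd iff gcd(9, v) = 3.
  Option A: v=57, gcd(9,57)=3 -> preserves
  Option B: v=11, gcd(9,11)=1 -> changes
  Option C: v=69, gcd(9,69)=3 -> preserves
  Option D: v=61, gcd(9,61)=1 -> changes
  Option E: v=5, gcd(9,5)=1 -> changes

Answer: A C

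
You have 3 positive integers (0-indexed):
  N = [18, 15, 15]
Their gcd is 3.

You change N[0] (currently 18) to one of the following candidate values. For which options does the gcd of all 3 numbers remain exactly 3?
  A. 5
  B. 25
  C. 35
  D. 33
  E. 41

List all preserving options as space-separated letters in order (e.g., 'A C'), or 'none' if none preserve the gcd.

Old gcd = 3; gcd of others (without N[0]) = 15
New gcd for candidate v: gcd(15, v). Preserves old gcd iff gcd(15, v) = 3.
  Option A: v=5, gcd(15,5)=5 -> changes
  Option B: v=25, gcd(15,25)=5 -> changes
  Option C: v=35, gcd(15,35)=5 -> changes
  Option D: v=33, gcd(15,33)=3 -> preserves
  Option E: v=41, gcd(15,41)=1 -> changes

Answer: D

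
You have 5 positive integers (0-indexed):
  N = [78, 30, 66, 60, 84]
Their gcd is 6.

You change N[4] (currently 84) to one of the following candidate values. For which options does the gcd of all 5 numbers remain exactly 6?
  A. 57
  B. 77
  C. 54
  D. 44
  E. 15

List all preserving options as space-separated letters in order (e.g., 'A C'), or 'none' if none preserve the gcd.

Answer: C

Derivation:
Old gcd = 6; gcd of others (without N[4]) = 6
New gcd for candidate v: gcd(6, v). Preserves old gcd iff gcd(6, v) = 6.
  Option A: v=57, gcd(6,57)=3 -> changes
  Option B: v=77, gcd(6,77)=1 -> changes
  Option C: v=54, gcd(6,54)=6 -> preserves
  Option D: v=44, gcd(6,44)=2 -> changes
  Option E: v=15, gcd(6,15)=3 -> changes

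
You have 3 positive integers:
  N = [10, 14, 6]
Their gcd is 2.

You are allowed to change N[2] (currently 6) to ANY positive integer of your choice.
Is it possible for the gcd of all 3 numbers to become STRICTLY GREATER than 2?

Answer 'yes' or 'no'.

Answer: no

Derivation:
Current gcd = 2
gcd of all OTHER numbers (without N[2]=6): gcd([10, 14]) = 2
The new gcd after any change is gcd(2, new_value).
This can be at most 2.
Since 2 = old gcd 2, the gcd can only stay the same or decrease.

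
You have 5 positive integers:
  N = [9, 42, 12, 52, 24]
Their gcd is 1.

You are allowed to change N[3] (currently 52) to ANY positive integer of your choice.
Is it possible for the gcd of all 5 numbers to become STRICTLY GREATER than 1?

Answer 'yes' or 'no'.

Answer: yes

Derivation:
Current gcd = 1
gcd of all OTHER numbers (without N[3]=52): gcd([9, 42, 12, 24]) = 3
The new gcd after any change is gcd(3, new_value).
This can be at most 3.
Since 3 > old gcd 1, the gcd CAN increase (e.g., set N[3] = 3).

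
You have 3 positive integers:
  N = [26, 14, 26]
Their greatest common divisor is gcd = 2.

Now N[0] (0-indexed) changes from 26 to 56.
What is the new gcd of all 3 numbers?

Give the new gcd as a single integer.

Answer: 2

Derivation:
Numbers: [26, 14, 26], gcd = 2
Change: index 0, 26 -> 56
gcd of the OTHER numbers (without index 0): gcd([14, 26]) = 2
New gcd = gcd(g_others, new_val) = gcd(2, 56) = 2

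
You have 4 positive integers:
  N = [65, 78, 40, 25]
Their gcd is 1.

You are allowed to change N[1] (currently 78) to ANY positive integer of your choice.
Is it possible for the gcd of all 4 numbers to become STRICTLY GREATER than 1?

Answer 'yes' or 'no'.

Current gcd = 1
gcd of all OTHER numbers (without N[1]=78): gcd([65, 40, 25]) = 5
The new gcd after any change is gcd(5, new_value).
This can be at most 5.
Since 5 > old gcd 1, the gcd CAN increase (e.g., set N[1] = 5).

Answer: yes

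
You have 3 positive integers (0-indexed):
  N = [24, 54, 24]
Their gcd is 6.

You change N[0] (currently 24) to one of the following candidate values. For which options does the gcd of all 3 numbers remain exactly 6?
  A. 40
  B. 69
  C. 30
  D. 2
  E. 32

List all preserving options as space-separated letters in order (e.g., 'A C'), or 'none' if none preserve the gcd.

Answer: C

Derivation:
Old gcd = 6; gcd of others (without N[0]) = 6
New gcd for candidate v: gcd(6, v). Preserves old gcd iff gcd(6, v) = 6.
  Option A: v=40, gcd(6,40)=2 -> changes
  Option B: v=69, gcd(6,69)=3 -> changes
  Option C: v=30, gcd(6,30)=6 -> preserves
  Option D: v=2, gcd(6,2)=2 -> changes
  Option E: v=32, gcd(6,32)=2 -> changes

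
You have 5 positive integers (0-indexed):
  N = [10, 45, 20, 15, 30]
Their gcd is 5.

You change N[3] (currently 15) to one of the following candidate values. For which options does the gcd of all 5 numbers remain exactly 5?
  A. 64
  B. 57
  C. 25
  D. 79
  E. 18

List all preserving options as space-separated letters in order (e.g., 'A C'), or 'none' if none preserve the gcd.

Old gcd = 5; gcd of others (without N[3]) = 5
New gcd for candidate v: gcd(5, v). Preserves old gcd iff gcd(5, v) = 5.
  Option A: v=64, gcd(5,64)=1 -> changes
  Option B: v=57, gcd(5,57)=1 -> changes
  Option C: v=25, gcd(5,25)=5 -> preserves
  Option D: v=79, gcd(5,79)=1 -> changes
  Option E: v=18, gcd(5,18)=1 -> changes

Answer: C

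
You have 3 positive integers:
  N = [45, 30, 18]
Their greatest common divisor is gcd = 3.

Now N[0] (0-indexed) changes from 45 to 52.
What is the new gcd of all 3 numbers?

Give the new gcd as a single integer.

Answer: 2

Derivation:
Numbers: [45, 30, 18], gcd = 3
Change: index 0, 45 -> 52
gcd of the OTHER numbers (without index 0): gcd([30, 18]) = 6
New gcd = gcd(g_others, new_val) = gcd(6, 52) = 2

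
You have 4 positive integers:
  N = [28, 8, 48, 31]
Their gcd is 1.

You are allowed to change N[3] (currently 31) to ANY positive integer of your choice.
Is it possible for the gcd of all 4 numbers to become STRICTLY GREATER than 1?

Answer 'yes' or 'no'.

Answer: yes

Derivation:
Current gcd = 1
gcd of all OTHER numbers (without N[3]=31): gcd([28, 8, 48]) = 4
The new gcd after any change is gcd(4, new_value).
This can be at most 4.
Since 4 > old gcd 1, the gcd CAN increase (e.g., set N[3] = 4).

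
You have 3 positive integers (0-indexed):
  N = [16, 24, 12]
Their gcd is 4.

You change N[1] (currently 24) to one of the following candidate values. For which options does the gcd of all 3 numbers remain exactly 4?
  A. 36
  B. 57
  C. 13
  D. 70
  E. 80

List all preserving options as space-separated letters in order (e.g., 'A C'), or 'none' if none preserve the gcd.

Answer: A E

Derivation:
Old gcd = 4; gcd of others (without N[1]) = 4
New gcd for candidate v: gcd(4, v). Preserves old gcd iff gcd(4, v) = 4.
  Option A: v=36, gcd(4,36)=4 -> preserves
  Option B: v=57, gcd(4,57)=1 -> changes
  Option C: v=13, gcd(4,13)=1 -> changes
  Option D: v=70, gcd(4,70)=2 -> changes
  Option E: v=80, gcd(4,80)=4 -> preserves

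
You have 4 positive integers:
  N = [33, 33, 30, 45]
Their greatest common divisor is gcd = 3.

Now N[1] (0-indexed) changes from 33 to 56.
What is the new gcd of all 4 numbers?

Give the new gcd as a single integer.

Numbers: [33, 33, 30, 45], gcd = 3
Change: index 1, 33 -> 56
gcd of the OTHER numbers (without index 1): gcd([33, 30, 45]) = 3
New gcd = gcd(g_others, new_val) = gcd(3, 56) = 1

Answer: 1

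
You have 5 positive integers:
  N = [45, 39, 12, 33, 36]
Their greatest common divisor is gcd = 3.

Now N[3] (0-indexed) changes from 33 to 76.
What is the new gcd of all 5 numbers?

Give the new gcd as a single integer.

Answer: 1

Derivation:
Numbers: [45, 39, 12, 33, 36], gcd = 3
Change: index 3, 33 -> 76
gcd of the OTHER numbers (without index 3): gcd([45, 39, 12, 36]) = 3
New gcd = gcd(g_others, new_val) = gcd(3, 76) = 1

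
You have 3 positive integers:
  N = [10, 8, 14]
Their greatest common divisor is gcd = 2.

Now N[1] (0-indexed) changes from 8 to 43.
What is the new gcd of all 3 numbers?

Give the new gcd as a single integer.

Numbers: [10, 8, 14], gcd = 2
Change: index 1, 8 -> 43
gcd of the OTHER numbers (without index 1): gcd([10, 14]) = 2
New gcd = gcd(g_others, new_val) = gcd(2, 43) = 1

Answer: 1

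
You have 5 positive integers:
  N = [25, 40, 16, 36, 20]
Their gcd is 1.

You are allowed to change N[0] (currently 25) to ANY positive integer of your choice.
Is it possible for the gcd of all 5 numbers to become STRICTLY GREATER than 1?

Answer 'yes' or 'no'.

Answer: yes

Derivation:
Current gcd = 1
gcd of all OTHER numbers (without N[0]=25): gcd([40, 16, 36, 20]) = 4
The new gcd after any change is gcd(4, new_value).
This can be at most 4.
Since 4 > old gcd 1, the gcd CAN increase (e.g., set N[0] = 4).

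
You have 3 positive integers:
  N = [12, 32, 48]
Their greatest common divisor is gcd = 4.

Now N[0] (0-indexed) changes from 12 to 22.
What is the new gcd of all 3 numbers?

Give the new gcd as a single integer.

Answer: 2

Derivation:
Numbers: [12, 32, 48], gcd = 4
Change: index 0, 12 -> 22
gcd of the OTHER numbers (without index 0): gcd([32, 48]) = 16
New gcd = gcd(g_others, new_val) = gcd(16, 22) = 2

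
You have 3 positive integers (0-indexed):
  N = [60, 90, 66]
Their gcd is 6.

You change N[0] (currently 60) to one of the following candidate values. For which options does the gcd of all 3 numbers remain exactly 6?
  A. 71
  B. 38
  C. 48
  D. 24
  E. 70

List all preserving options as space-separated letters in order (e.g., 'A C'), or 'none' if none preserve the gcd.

Old gcd = 6; gcd of others (without N[0]) = 6
New gcd for candidate v: gcd(6, v). Preserves old gcd iff gcd(6, v) = 6.
  Option A: v=71, gcd(6,71)=1 -> changes
  Option B: v=38, gcd(6,38)=2 -> changes
  Option C: v=48, gcd(6,48)=6 -> preserves
  Option D: v=24, gcd(6,24)=6 -> preserves
  Option E: v=70, gcd(6,70)=2 -> changes

Answer: C D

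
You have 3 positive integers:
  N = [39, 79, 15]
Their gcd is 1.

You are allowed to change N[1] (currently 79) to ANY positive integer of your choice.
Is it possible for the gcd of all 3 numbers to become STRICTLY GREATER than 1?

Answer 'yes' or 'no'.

Current gcd = 1
gcd of all OTHER numbers (without N[1]=79): gcd([39, 15]) = 3
The new gcd after any change is gcd(3, new_value).
This can be at most 3.
Since 3 > old gcd 1, the gcd CAN increase (e.g., set N[1] = 3).

Answer: yes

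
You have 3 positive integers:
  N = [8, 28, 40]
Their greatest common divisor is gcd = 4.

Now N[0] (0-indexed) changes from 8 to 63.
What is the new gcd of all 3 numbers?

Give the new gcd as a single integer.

Answer: 1

Derivation:
Numbers: [8, 28, 40], gcd = 4
Change: index 0, 8 -> 63
gcd of the OTHER numbers (without index 0): gcd([28, 40]) = 4
New gcd = gcd(g_others, new_val) = gcd(4, 63) = 1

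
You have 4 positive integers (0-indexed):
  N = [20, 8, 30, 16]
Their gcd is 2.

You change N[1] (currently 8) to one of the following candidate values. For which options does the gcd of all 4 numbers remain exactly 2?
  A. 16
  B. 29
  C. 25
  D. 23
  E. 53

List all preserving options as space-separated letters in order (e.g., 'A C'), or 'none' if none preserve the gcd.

Old gcd = 2; gcd of others (without N[1]) = 2
New gcd for candidate v: gcd(2, v). Preserves old gcd iff gcd(2, v) = 2.
  Option A: v=16, gcd(2,16)=2 -> preserves
  Option B: v=29, gcd(2,29)=1 -> changes
  Option C: v=25, gcd(2,25)=1 -> changes
  Option D: v=23, gcd(2,23)=1 -> changes
  Option E: v=53, gcd(2,53)=1 -> changes

Answer: A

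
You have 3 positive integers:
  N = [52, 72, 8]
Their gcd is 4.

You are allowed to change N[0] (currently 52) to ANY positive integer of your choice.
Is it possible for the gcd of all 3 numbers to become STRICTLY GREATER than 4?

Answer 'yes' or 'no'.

Answer: yes

Derivation:
Current gcd = 4
gcd of all OTHER numbers (without N[0]=52): gcd([72, 8]) = 8
The new gcd after any change is gcd(8, new_value).
This can be at most 8.
Since 8 > old gcd 4, the gcd CAN increase (e.g., set N[0] = 8).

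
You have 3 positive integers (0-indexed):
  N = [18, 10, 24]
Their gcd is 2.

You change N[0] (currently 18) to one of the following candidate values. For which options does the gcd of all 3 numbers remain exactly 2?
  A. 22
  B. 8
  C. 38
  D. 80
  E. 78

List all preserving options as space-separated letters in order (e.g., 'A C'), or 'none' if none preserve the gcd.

Old gcd = 2; gcd of others (without N[0]) = 2
New gcd for candidate v: gcd(2, v). Preserves old gcd iff gcd(2, v) = 2.
  Option A: v=22, gcd(2,22)=2 -> preserves
  Option B: v=8, gcd(2,8)=2 -> preserves
  Option C: v=38, gcd(2,38)=2 -> preserves
  Option D: v=80, gcd(2,80)=2 -> preserves
  Option E: v=78, gcd(2,78)=2 -> preserves

Answer: A B C D E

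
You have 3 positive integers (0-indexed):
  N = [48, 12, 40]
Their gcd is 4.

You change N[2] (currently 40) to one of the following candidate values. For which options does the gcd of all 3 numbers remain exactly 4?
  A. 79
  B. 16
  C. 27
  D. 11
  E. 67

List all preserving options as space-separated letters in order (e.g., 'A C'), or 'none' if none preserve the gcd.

Old gcd = 4; gcd of others (without N[2]) = 12
New gcd for candidate v: gcd(12, v). Preserves old gcd iff gcd(12, v) = 4.
  Option A: v=79, gcd(12,79)=1 -> changes
  Option B: v=16, gcd(12,16)=4 -> preserves
  Option C: v=27, gcd(12,27)=3 -> changes
  Option D: v=11, gcd(12,11)=1 -> changes
  Option E: v=67, gcd(12,67)=1 -> changes

Answer: B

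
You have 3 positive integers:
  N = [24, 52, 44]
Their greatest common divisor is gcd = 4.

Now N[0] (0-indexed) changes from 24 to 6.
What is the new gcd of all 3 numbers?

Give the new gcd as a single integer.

Numbers: [24, 52, 44], gcd = 4
Change: index 0, 24 -> 6
gcd of the OTHER numbers (without index 0): gcd([52, 44]) = 4
New gcd = gcd(g_others, new_val) = gcd(4, 6) = 2

Answer: 2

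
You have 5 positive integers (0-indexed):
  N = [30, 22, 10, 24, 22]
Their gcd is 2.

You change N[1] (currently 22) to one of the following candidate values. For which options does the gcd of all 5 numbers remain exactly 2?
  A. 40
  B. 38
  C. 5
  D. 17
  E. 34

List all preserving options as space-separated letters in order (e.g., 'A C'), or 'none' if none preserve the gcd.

Answer: A B E

Derivation:
Old gcd = 2; gcd of others (without N[1]) = 2
New gcd for candidate v: gcd(2, v). Preserves old gcd iff gcd(2, v) = 2.
  Option A: v=40, gcd(2,40)=2 -> preserves
  Option B: v=38, gcd(2,38)=2 -> preserves
  Option C: v=5, gcd(2,5)=1 -> changes
  Option D: v=17, gcd(2,17)=1 -> changes
  Option E: v=34, gcd(2,34)=2 -> preserves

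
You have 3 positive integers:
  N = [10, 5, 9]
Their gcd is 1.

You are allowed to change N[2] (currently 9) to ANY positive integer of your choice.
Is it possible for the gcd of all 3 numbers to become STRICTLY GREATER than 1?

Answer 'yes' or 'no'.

Answer: yes

Derivation:
Current gcd = 1
gcd of all OTHER numbers (without N[2]=9): gcd([10, 5]) = 5
The new gcd after any change is gcd(5, new_value).
This can be at most 5.
Since 5 > old gcd 1, the gcd CAN increase (e.g., set N[2] = 5).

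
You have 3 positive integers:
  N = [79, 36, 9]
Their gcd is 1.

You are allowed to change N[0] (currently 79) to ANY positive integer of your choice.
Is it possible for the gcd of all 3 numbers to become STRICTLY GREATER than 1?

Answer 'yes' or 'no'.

Current gcd = 1
gcd of all OTHER numbers (without N[0]=79): gcd([36, 9]) = 9
The new gcd after any change is gcd(9, new_value).
This can be at most 9.
Since 9 > old gcd 1, the gcd CAN increase (e.g., set N[0] = 9).

Answer: yes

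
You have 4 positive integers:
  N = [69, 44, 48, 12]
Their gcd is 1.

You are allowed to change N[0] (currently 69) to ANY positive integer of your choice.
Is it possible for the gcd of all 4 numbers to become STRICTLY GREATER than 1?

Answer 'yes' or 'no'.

Current gcd = 1
gcd of all OTHER numbers (without N[0]=69): gcd([44, 48, 12]) = 4
The new gcd after any change is gcd(4, new_value).
This can be at most 4.
Since 4 > old gcd 1, the gcd CAN increase (e.g., set N[0] = 4).

Answer: yes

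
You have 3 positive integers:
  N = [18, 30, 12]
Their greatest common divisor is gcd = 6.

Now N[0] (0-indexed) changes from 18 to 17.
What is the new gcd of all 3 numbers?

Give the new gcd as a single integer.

Answer: 1

Derivation:
Numbers: [18, 30, 12], gcd = 6
Change: index 0, 18 -> 17
gcd of the OTHER numbers (without index 0): gcd([30, 12]) = 6
New gcd = gcd(g_others, new_val) = gcd(6, 17) = 1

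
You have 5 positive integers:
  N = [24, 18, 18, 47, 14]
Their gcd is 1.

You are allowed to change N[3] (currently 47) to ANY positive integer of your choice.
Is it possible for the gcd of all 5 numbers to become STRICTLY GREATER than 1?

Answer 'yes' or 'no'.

Current gcd = 1
gcd of all OTHER numbers (without N[3]=47): gcd([24, 18, 18, 14]) = 2
The new gcd after any change is gcd(2, new_value).
This can be at most 2.
Since 2 > old gcd 1, the gcd CAN increase (e.g., set N[3] = 2).

Answer: yes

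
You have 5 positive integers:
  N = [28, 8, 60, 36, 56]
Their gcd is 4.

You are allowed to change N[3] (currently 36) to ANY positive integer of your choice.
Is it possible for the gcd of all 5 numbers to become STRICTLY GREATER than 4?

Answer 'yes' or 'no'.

Answer: no

Derivation:
Current gcd = 4
gcd of all OTHER numbers (without N[3]=36): gcd([28, 8, 60, 56]) = 4
The new gcd after any change is gcd(4, new_value).
This can be at most 4.
Since 4 = old gcd 4, the gcd can only stay the same or decrease.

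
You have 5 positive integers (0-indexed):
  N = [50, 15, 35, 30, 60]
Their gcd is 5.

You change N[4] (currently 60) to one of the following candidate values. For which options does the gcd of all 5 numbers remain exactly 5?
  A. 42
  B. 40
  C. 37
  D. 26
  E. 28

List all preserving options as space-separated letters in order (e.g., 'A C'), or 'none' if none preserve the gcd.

Old gcd = 5; gcd of others (without N[4]) = 5
New gcd for candidate v: gcd(5, v). Preserves old gcd iff gcd(5, v) = 5.
  Option A: v=42, gcd(5,42)=1 -> changes
  Option B: v=40, gcd(5,40)=5 -> preserves
  Option C: v=37, gcd(5,37)=1 -> changes
  Option D: v=26, gcd(5,26)=1 -> changes
  Option E: v=28, gcd(5,28)=1 -> changes

Answer: B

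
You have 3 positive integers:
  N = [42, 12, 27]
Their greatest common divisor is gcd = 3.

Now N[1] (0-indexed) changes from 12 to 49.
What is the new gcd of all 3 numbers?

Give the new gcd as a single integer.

Answer: 1

Derivation:
Numbers: [42, 12, 27], gcd = 3
Change: index 1, 12 -> 49
gcd of the OTHER numbers (without index 1): gcd([42, 27]) = 3
New gcd = gcd(g_others, new_val) = gcd(3, 49) = 1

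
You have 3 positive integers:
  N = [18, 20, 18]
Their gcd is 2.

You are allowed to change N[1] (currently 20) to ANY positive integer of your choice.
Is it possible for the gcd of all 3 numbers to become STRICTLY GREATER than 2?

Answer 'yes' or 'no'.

Answer: yes

Derivation:
Current gcd = 2
gcd of all OTHER numbers (without N[1]=20): gcd([18, 18]) = 18
The new gcd after any change is gcd(18, new_value).
This can be at most 18.
Since 18 > old gcd 2, the gcd CAN increase (e.g., set N[1] = 18).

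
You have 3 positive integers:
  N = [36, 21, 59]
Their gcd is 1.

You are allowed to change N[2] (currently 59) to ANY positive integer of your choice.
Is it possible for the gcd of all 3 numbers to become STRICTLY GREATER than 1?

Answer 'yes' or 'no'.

Answer: yes

Derivation:
Current gcd = 1
gcd of all OTHER numbers (without N[2]=59): gcd([36, 21]) = 3
The new gcd after any change is gcd(3, new_value).
This can be at most 3.
Since 3 > old gcd 1, the gcd CAN increase (e.g., set N[2] = 3).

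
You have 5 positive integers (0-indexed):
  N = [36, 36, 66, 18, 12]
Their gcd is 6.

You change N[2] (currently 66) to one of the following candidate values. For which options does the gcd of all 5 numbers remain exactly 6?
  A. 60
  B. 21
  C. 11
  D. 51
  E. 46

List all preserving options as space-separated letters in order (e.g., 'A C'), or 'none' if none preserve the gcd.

Answer: A

Derivation:
Old gcd = 6; gcd of others (without N[2]) = 6
New gcd for candidate v: gcd(6, v). Preserves old gcd iff gcd(6, v) = 6.
  Option A: v=60, gcd(6,60)=6 -> preserves
  Option B: v=21, gcd(6,21)=3 -> changes
  Option C: v=11, gcd(6,11)=1 -> changes
  Option D: v=51, gcd(6,51)=3 -> changes
  Option E: v=46, gcd(6,46)=2 -> changes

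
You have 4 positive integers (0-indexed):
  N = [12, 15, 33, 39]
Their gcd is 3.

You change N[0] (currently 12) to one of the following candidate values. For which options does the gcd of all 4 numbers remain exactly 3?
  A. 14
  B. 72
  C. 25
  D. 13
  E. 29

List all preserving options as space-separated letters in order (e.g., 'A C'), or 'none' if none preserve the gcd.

Answer: B

Derivation:
Old gcd = 3; gcd of others (without N[0]) = 3
New gcd for candidate v: gcd(3, v). Preserves old gcd iff gcd(3, v) = 3.
  Option A: v=14, gcd(3,14)=1 -> changes
  Option B: v=72, gcd(3,72)=3 -> preserves
  Option C: v=25, gcd(3,25)=1 -> changes
  Option D: v=13, gcd(3,13)=1 -> changes
  Option E: v=29, gcd(3,29)=1 -> changes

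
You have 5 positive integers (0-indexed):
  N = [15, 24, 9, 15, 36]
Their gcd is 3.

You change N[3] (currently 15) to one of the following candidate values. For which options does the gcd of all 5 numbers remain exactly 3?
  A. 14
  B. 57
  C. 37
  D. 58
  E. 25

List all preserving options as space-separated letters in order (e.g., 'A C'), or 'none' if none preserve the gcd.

Answer: B

Derivation:
Old gcd = 3; gcd of others (without N[3]) = 3
New gcd for candidate v: gcd(3, v). Preserves old gcd iff gcd(3, v) = 3.
  Option A: v=14, gcd(3,14)=1 -> changes
  Option B: v=57, gcd(3,57)=3 -> preserves
  Option C: v=37, gcd(3,37)=1 -> changes
  Option D: v=58, gcd(3,58)=1 -> changes
  Option E: v=25, gcd(3,25)=1 -> changes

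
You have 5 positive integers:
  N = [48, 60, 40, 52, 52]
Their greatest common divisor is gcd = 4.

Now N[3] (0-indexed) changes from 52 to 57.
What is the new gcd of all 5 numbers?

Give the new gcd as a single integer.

Numbers: [48, 60, 40, 52, 52], gcd = 4
Change: index 3, 52 -> 57
gcd of the OTHER numbers (without index 3): gcd([48, 60, 40, 52]) = 4
New gcd = gcd(g_others, new_val) = gcd(4, 57) = 1

Answer: 1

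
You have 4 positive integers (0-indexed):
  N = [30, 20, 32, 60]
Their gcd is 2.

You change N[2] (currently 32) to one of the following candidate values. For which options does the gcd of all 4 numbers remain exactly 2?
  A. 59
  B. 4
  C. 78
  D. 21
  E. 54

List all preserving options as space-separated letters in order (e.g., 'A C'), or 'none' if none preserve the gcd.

Answer: B C E

Derivation:
Old gcd = 2; gcd of others (without N[2]) = 10
New gcd for candidate v: gcd(10, v). Preserves old gcd iff gcd(10, v) = 2.
  Option A: v=59, gcd(10,59)=1 -> changes
  Option B: v=4, gcd(10,4)=2 -> preserves
  Option C: v=78, gcd(10,78)=2 -> preserves
  Option D: v=21, gcd(10,21)=1 -> changes
  Option E: v=54, gcd(10,54)=2 -> preserves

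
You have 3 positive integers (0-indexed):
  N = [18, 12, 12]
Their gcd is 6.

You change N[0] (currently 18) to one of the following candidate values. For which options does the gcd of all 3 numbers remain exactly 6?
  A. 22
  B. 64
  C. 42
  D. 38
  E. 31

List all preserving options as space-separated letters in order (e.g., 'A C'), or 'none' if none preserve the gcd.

Old gcd = 6; gcd of others (without N[0]) = 12
New gcd for candidate v: gcd(12, v). Preserves old gcd iff gcd(12, v) = 6.
  Option A: v=22, gcd(12,22)=2 -> changes
  Option B: v=64, gcd(12,64)=4 -> changes
  Option C: v=42, gcd(12,42)=6 -> preserves
  Option D: v=38, gcd(12,38)=2 -> changes
  Option E: v=31, gcd(12,31)=1 -> changes

Answer: C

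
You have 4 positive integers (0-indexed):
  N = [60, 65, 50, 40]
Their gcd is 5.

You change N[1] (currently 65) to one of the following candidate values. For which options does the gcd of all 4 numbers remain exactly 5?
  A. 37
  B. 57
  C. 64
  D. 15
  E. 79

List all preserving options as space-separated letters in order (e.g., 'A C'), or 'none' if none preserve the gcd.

Answer: D

Derivation:
Old gcd = 5; gcd of others (without N[1]) = 10
New gcd for candidate v: gcd(10, v). Preserves old gcd iff gcd(10, v) = 5.
  Option A: v=37, gcd(10,37)=1 -> changes
  Option B: v=57, gcd(10,57)=1 -> changes
  Option C: v=64, gcd(10,64)=2 -> changes
  Option D: v=15, gcd(10,15)=5 -> preserves
  Option E: v=79, gcd(10,79)=1 -> changes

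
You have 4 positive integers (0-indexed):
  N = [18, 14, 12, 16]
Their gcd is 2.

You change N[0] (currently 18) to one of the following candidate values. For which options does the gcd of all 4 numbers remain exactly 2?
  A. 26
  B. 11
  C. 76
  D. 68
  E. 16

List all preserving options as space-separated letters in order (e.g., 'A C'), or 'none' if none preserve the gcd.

Old gcd = 2; gcd of others (without N[0]) = 2
New gcd for candidate v: gcd(2, v). Preserves old gcd iff gcd(2, v) = 2.
  Option A: v=26, gcd(2,26)=2 -> preserves
  Option B: v=11, gcd(2,11)=1 -> changes
  Option C: v=76, gcd(2,76)=2 -> preserves
  Option D: v=68, gcd(2,68)=2 -> preserves
  Option E: v=16, gcd(2,16)=2 -> preserves

Answer: A C D E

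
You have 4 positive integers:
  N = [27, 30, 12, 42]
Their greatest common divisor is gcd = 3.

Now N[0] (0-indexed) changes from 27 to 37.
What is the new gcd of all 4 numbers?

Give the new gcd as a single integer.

Answer: 1

Derivation:
Numbers: [27, 30, 12, 42], gcd = 3
Change: index 0, 27 -> 37
gcd of the OTHER numbers (without index 0): gcd([30, 12, 42]) = 6
New gcd = gcd(g_others, new_val) = gcd(6, 37) = 1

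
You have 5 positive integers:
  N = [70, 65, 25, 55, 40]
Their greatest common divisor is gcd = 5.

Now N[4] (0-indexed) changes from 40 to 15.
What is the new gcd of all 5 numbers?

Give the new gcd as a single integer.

Answer: 5

Derivation:
Numbers: [70, 65, 25, 55, 40], gcd = 5
Change: index 4, 40 -> 15
gcd of the OTHER numbers (without index 4): gcd([70, 65, 25, 55]) = 5
New gcd = gcd(g_others, new_val) = gcd(5, 15) = 5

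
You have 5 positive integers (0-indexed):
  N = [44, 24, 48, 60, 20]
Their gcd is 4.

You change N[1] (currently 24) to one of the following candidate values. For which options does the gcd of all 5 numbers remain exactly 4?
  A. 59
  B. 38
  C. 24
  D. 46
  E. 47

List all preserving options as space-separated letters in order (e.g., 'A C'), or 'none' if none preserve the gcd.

Old gcd = 4; gcd of others (without N[1]) = 4
New gcd for candidate v: gcd(4, v). Preserves old gcd iff gcd(4, v) = 4.
  Option A: v=59, gcd(4,59)=1 -> changes
  Option B: v=38, gcd(4,38)=2 -> changes
  Option C: v=24, gcd(4,24)=4 -> preserves
  Option D: v=46, gcd(4,46)=2 -> changes
  Option E: v=47, gcd(4,47)=1 -> changes

Answer: C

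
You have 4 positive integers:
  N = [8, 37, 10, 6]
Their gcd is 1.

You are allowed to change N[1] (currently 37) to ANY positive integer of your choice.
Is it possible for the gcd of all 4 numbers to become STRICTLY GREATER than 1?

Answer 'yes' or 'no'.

Current gcd = 1
gcd of all OTHER numbers (without N[1]=37): gcd([8, 10, 6]) = 2
The new gcd after any change is gcd(2, new_value).
This can be at most 2.
Since 2 > old gcd 1, the gcd CAN increase (e.g., set N[1] = 2).

Answer: yes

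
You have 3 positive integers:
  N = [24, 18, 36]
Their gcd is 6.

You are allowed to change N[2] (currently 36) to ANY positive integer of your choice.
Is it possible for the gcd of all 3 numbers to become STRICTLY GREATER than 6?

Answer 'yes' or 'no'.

Current gcd = 6
gcd of all OTHER numbers (without N[2]=36): gcd([24, 18]) = 6
The new gcd after any change is gcd(6, new_value).
This can be at most 6.
Since 6 = old gcd 6, the gcd can only stay the same or decrease.

Answer: no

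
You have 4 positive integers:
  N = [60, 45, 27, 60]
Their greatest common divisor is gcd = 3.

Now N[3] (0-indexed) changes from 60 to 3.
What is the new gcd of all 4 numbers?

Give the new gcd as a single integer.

Numbers: [60, 45, 27, 60], gcd = 3
Change: index 3, 60 -> 3
gcd of the OTHER numbers (without index 3): gcd([60, 45, 27]) = 3
New gcd = gcd(g_others, new_val) = gcd(3, 3) = 3

Answer: 3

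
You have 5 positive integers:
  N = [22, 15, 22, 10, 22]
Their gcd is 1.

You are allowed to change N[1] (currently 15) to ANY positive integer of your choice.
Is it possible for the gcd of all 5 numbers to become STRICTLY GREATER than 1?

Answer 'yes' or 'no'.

Answer: yes

Derivation:
Current gcd = 1
gcd of all OTHER numbers (without N[1]=15): gcd([22, 22, 10, 22]) = 2
The new gcd after any change is gcd(2, new_value).
This can be at most 2.
Since 2 > old gcd 1, the gcd CAN increase (e.g., set N[1] = 2).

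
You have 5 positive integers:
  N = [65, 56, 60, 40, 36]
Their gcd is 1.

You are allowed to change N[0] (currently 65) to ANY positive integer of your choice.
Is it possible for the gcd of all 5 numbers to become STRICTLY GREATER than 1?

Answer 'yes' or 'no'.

Answer: yes

Derivation:
Current gcd = 1
gcd of all OTHER numbers (without N[0]=65): gcd([56, 60, 40, 36]) = 4
The new gcd after any change is gcd(4, new_value).
This can be at most 4.
Since 4 > old gcd 1, the gcd CAN increase (e.g., set N[0] = 4).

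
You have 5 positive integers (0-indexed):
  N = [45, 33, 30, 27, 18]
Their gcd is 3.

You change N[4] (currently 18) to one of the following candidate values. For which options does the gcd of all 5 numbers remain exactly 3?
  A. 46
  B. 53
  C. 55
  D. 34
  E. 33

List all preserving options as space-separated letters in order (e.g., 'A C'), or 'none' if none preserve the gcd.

Answer: E

Derivation:
Old gcd = 3; gcd of others (without N[4]) = 3
New gcd for candidate v: gcd(3, v). Preserves old gcd iff gcd(3, v) = 3.
  Option A: v=46, gcd(3,46)=1 -> changes
  Option B: v=53, gcd(3,53)=1 -> changes
  Option C: v=55, gcd(3,55)=1 -> changes
  Option D: v=34, gcd(3,34)=1 -> changes
  Option E: v=33, gcd(3,33)=3 -> preserves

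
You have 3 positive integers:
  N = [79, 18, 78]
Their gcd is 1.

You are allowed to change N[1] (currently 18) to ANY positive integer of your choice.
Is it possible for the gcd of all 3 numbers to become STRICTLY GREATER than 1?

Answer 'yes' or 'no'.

Answer: no

Derivation:
Current gcd = 1
gcd of all OTHER numbers (without N[1]=18): gcd([79, 78]) = 1
The new gcd after any change is gcd(1, new_value).
This can be at most 1.
Since 1 = old gcd 1, the gcd can only stay the same or decrease.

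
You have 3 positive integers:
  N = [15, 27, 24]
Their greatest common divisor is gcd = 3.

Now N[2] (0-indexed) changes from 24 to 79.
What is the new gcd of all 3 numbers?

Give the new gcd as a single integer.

Answer: 1

Derivation:
Numbers: [15, 27, 24], gcd = 3
Change: index 2, 24 -> 79
gcd of the OTHER numbers (without index 2): gcd([15, 27]) = 3
New gcd = gcd(g_others, new_val) = gcd(3, 79) = 1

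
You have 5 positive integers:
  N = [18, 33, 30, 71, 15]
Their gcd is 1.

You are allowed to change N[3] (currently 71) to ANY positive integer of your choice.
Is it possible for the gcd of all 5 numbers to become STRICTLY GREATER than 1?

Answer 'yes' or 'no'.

Current gcd = 1
gcd of all OTHER numbers (without N[3]=71): gcd([18, 33, 30, 15]) = 3
The new gcd after any change is gcd(3, new_value).
This can be at most 3.
Since 3 > old gcd 1, the gcd CAN increase (e.g., set N[3] = 3).

Answer: yes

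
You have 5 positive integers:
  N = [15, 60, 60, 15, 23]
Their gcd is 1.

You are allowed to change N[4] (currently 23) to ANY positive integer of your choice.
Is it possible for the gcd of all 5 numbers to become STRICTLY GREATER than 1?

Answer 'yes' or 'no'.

Current gcd = 1
gcd of all OTHER numbers (without N[4]=23): gcd([15, 60, 60, 15]) = 15
The new gcd after any change is gcd(15, new_value).
This can be at most 15.
Since 15 > old gcd 1, the gcd CAN increase (e.g., set N[4] = 15).

Answer: yes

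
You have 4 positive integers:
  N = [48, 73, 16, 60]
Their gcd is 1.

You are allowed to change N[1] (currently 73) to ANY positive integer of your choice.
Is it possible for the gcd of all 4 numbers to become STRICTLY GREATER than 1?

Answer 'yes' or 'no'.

Answer: yes

Derivation:
Current gcd = 1
gcd of all OTHER numbers (without N[1]=73): gcd([48, 16, 60]) = 4
The new gcd after any change is gcd(4, new_value).
This can be at most 4.
Since 4 > old gcd 1, the gcd CAN increase (e.g., set N[1] = 4).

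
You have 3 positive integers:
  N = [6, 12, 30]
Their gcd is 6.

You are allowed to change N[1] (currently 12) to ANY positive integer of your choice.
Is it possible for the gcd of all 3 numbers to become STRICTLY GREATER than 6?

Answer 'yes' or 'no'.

Answer: no

Derivation:
Current gcd = 6
gcd of all OTHER numbers (without N[1]=12): gcd([6, 30]) = 6
The new gcd after any change is gcd(6, new_value).
This can be at most 6.
Since 6 = old gcd 6, the gcd can only stay the same or decrease.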